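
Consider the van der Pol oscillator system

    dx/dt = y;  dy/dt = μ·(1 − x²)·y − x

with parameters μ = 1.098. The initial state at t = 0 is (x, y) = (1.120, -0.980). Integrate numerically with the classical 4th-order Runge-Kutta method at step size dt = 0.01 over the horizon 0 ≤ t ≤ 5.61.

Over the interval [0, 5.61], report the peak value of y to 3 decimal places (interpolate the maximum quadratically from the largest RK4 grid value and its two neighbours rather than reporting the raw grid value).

t=0.000: state=(1.120, -0.980)
step 1 (dt=0.01): k1=(-0.980, -0.846), k2=(-0.984, -0.852), k3=(-0.984, -0.852), k4=(-0.989, -0.858); state += dt/6·(k1+2k2+2k3+k4)
t=0.010: state=(1.110, -0.989)
t=0.020: state=(1.100, -0.997)
t=0.030: state=(1.090, -1.006)
continuing one RK4 step at a time; state shown every 20 steps (Δt=0.2):
t=0.200: state=(0.905, -1.176)
t=0.400: state=(0.645, -1.445)
t=0.600: state=(0.321, -1.812)
t=0.800: state=(-0.087, -2.272)
t=1.000: state=(-0.585, -2.681)
t=1.200: state=(-1.130, -2.653)
t=1.400: state=(-1.598, -1.926)
t=1.600: state=(-1.883, -0.938)
t=1.800: state=(-1.992, -0.217)
t=2.000: state=(-1.992, 0.180)
t=2.200: state=(-1.932, 0.389)
t=2.400: state=(-1.842, 0.511)
t=2.600: state=(-1.730, 0.601)
t=2.800: state=(-1.602, 0.684)
t=3.000: state=(-1.456, 0.775)
t=3.200: state=(-1.290, 0.889)
t=3.400: state=(-1.098, 1.038)
t=3.600: state=(-0.872, 1.242)
t=3.800: state=(-0.596, 1.527)
t=4.000: state=(-0.254, 1.918)
t=4.200: state=(0.177, 2.392)
t=4.400: state=(0.696, 2.754)
t=4.600: state=(1.242, 2.582)
t=4.800: state=(1.681, 1.730)
t=5.000: state=(1.927, 0.757)
t=5.200: state=(2.007, 0.108)
t=5.400: state=(1.990, -0.238)
t=5.600: state=(1.923, -0.420)
t=5.610: state=(1.919, -0.426)
largest grid value and its neighbours: y(4.450)=2.77890, y(4.460)=2.77895, y(4.470)=2.77726
parabola through these three points peaks at t≈4.455 with y≈2.77915

max y = 2.779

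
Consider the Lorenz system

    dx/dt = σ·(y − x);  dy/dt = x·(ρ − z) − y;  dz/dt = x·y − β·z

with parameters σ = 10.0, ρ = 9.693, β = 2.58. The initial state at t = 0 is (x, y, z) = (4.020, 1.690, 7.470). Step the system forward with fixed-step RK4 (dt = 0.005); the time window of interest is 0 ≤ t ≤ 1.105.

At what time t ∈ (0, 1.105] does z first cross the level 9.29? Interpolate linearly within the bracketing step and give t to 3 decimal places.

t=0.000: state=(4.020, 1.690, 7.470)
step 1 (dt=0.005): k1=(-23.300, 7.246, -12.479), k2=(-22.536, 7.222, -12.425), k3=(-22.556, 7.226, -12.422), k4=(-21.811, 7.202, -12.368); state += dt/6·(k1+2k2+2k3+k4)
t=0.005: state=(3.907, 1.726, 7.408)
t=0.010: state=(3.802, 1.762, 7.346)
t=0.015: state=(3.703, 1.798, 7.285)
continuing one RK4 step at a time; state shown every 10 steps (Δt=0.05):
t=0.050: state=(3.179, 2.043, 6.876)
t=0.100: state=(2.805, 2.388, 6.351)
t=0.150: state=(2.717, 2.749, 5.913)
t=0.200: state=(2.813, 3.147, 5.578)
t=0.250: state=(3.038, 3.596, 5.365)
t=0.300: state=(3.364, 4.102, 5.294)
t=0.350: state=(3.772, 4.661, 5.387)
t=0.400: state=(4.247, 5.250, 5.669)
t=0.450: state=(4.766, 5.827, 6.158)
t=0.500: state=(5.294, 6.327, 6.853)
t=0.550: state=(5.780, 6.669, 7.721)
t=0.600: state=(6.162, 6.778, 8.681)
t=0.630: state=(6.314, 6.711, 9.252)
next step: t=0.635: state=(6.333, 6.690, 9.344) — z has crossed 9.29
linear interpolation between t=0.630 (9.25169) and t=0.635 (9.34361) → t≈0.632

t = 0.632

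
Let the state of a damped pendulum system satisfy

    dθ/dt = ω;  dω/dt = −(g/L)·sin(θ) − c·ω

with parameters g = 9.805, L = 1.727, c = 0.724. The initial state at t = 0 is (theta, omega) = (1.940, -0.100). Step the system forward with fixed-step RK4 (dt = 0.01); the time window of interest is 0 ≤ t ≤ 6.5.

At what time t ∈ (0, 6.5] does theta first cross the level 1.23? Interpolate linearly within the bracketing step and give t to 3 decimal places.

t=0.000: state=(1.940, -0.100)
step 1 (dt=0.01): k1=(-0.100, -5.222), k2=(-0.126, -5.205), k3=(-0.126, -5.205), k4=(-0.152, -5.187); state += dt/6·(k1+2k2+2k3+k4)
t=0.010: state=(1.939, -0.152)
t=0.020: state=(1.937, -0.204)
t=0.030: state=(1.935, -0.255)
continuing one RK4 step at a time; state shown every 25 steps (Δt=0.25):
t=0.250: state=(1.759, -1.321)
t=0.500: state=(1.291, -2.388)
t=0.520: state=(1.243, -2.462)
next step: t=0.530: state=(1.218, -2.497) — theta has crossed 1.23
linear interpolation between t=0.520 (1.24257) and t=0.530 (1.21778) → t≈0.525

t = 0.525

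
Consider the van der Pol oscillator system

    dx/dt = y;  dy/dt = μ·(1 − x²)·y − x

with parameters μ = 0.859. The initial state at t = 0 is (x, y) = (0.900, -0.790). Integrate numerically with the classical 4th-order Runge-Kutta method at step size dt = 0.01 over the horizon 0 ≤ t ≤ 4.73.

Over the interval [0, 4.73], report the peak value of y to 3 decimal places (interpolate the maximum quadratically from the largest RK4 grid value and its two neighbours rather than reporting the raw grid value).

max y = 2.506

t=0.000: state=(0.900, -0.790)
step 1 (dt=0.01): k1=(-0.790, -1.029), k2=(-0.795, -1.031), k3=(-0.795, -1.031), k4=(-0.800, -1.032); state += dt/6·(k1+2k2+2k3+k4)
t=0.010: state=(0.892, -0.800)
t=0.020: state=(0.884, -0.811)
t=0.030: state=(0.876, -0.821)
continuing one RK4 step at a time; state shown every 20 steps (Δt=0.2):
t=0.200: state=(0.721, -1.005)
t=0.400: state=(0.496, -1.249)
t=0.600: state=(0.219, -1.527)
t=0.800: state=(-0.116, -1.823)
t=1.000: state=(-0.506, -2.060)
t=1.200: state=(-0.926, -2.087)
t=1.400: state=(-1.318, -1.770)
t=1.600: state=(-1.615, -1.179)
t=1.800: state=(-1.787, -0.556)
t=2.000: state=(-1.847, -0.072)
t=2.200: state=(-1.827, 0.254)
t=2.400: state=(-1.753, 0.473)
t=2.600: state=(-1.642, 0.633)
t=2.800: state=(-1.501, 0.770)
t=3.000: state=(-1.333, 0.909)
t=3.200: state=(-1.136, 1.067)
t=3.400: state=(-0.904, 1.262)
t=3.600: state=(-0.628, 1.513)
t=3.800: state=(-0.295, 1.829)
t=4.000: state=(0.107, 2.186)
t=4.200: state=(0.575, 2.467)
t=4.400: state=(1.072, 2.431)
t=4.600: state=(1.514, 1.909)
t=4.730: state=(1.729, 1.395)
largest grid value and its neighbours: y(4.280)=2.50569, y(4.290)=2.50602, y(4.300)=2.50523
parabola through these three points peaks at t≈4.288 with y≈2.50604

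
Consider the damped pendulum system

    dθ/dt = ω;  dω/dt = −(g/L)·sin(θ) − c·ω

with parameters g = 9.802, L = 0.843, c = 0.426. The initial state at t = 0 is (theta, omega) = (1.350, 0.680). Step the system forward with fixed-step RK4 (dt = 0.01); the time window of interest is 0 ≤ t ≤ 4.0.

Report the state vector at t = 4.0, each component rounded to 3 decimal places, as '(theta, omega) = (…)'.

t=0.000: state=(1.350, 0.680)
step 1 (dt=0.01): k1=(0.680, -11.635), k2=(0.622, -11.619), k3=(0.622, -11.618), k4=(0.564, -11.601); state += dt/6·(k1+2k2+2k3+k4)
t=0.010: state=(1.356, 0.564)
t=0.020: state=(1.361, 0.448)
t=0.030: state=(1.365, 0.333)
continuing one RK4 step at a time; state shown every 20 steps (Δt=0.2):
t=0.200: state=(1.259, -1.545)
t=0.400: state=(0.761, -3.317)
t=0.600: state=(0.014, -3.877)
t=0.800: state=(-0.677, -2.801)
t=1.000: state=(-1.048, -0.839)
t=1.200: state=(-1.010, 1.177)
t=1.400: state=(-0.608, 2.718)
t=1.600: state=(0.003, 3.156)
t=1.800: state=(0.562, 2.245)
t=2.000: state=(0.849, 0.570)
t=2.200: state=(0.788, -1.146)
t=2.400: state=(0.425, -2.348)
t=2.600: state=(-0.082, -2.531)
t=2.800: state=(-0.514, -1.636)
t=3.000: state=(-0.700, -0.187)
t=3.200: state=(-0.592, 1.210)
t=3.400: state=(-0.254, 2.045)
t=3.600: state=(0.164, 1.968)
t=3.800: state=(0.478, 1.071)
t=4.000: state=(0.569, -0.172)

(theta, omega) = (0.569, -0.172)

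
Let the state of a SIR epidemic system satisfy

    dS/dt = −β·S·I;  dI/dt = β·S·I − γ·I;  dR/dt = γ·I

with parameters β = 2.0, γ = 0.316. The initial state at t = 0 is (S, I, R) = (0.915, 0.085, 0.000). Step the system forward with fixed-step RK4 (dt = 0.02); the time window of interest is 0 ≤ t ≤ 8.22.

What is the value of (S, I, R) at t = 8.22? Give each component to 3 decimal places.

(S, I, R) = (0.004, 0.127, 0.869)

t=0.000: state=(0.915, 0.085, 0.000)
step 1 (dt=0.02): k1=(-0.156, 0.129, 0.027), k2=(-0.158, 0.130, 0.027), k3=(-0.158, 0.130, 0.027), k4=(-0.160, 0.132, 0.028); state += dt/6·(k1+2k2+2k3+k4)
t=0.020: state=(0.912, 0.088, 0.001)
t=0.040: state=(0.909, 0.090, 0.001)
t=0.060: state=(0.905, 0.093, 0.002)
continuing one RK4 step at a time; state shown every 25 steps (Δt=0.5):
t=0.500: state=(0.808, 0.173, 0.020)
t=1.000: state=(0.638, 0.305, 0.057)
t=1.500: state=(0.437, 0.446, 0.117)
t=2.000: state=(0.266, 0.539, 0.195)
t=2.500: state=(0.152, 0.564, 0.283)
t=3.000: state=(0.087, 0.542, 0.371)
t=3.500: state=(0.052, 0.495, 0.453)
t=4.000: state=(0.033, 0.440, 0.527)
t=4.500: state=(0.022, 0.386, 0.592)
t=5.000: state=(0.015, 0.336, 0.649)
t=5.500: state=(0.011, 0.290, 0.699)
t=6.000: state=(0.008, 0.250, 0.741)
t=6.500: state=(0.007, 0.215, 0.778)
t=7.000: state=(0.005, 0.185, 0.810)
t=7.500: state=(0.005, 0.159, 0.837)
t=8.000: state=(0.004, 0.136, 0.860)
t=8.220: state=(0.004, 0.127, 0.869)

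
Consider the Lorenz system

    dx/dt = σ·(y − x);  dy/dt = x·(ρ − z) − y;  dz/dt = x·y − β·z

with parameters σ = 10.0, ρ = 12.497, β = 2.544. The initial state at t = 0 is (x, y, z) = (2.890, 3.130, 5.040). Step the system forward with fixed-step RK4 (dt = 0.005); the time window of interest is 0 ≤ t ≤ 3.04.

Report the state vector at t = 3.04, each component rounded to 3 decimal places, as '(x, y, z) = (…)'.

t=0.000: state=(2.890, 3.130, 5.040)
step 1 (dt=0.005): k1=(2.400, 18.421, -3.776), k2=(2.801, 18.447, -3.600), k3=(2.791, 18.453, -3.598), k4=(3.183, 18.485, -3.419); state += dt/6·(k1+2k2+2k3+k4)
t=0.005: state=(2.904, 3.222, 5.022)
t=0.010: state=(2.922, 3.315, 5.006)
t=0.015: state=(2.943, 3.408, 4.992)
continuing one RK4 step at a time; state shown every 20 steps (Δt=0.1):
t=0.100: state=(3.760, 5.144, 5.110)
t=0.200: state=(5.527, 7.603, 6.608)
t=0.300: state=(7.616, 9.465, 10.259)
t=0.400: state=(8.594, 8.438, 14.709)
t=0.500: state=(7.281, 5.084, 16.240)
t=0.600: state=(4.945, 2.785, 14.623)
t=0.700: state=(3.284, 2.150, 12.176)
t=0.800: state=(2.609, 2.335, 9.996)
t=0.900: state=(2.640, 2.944, 8.348)
t=1.000: state=(3.183, 3.959, 7.351)
t=1.100: state=(4.191, 5.426, 7.230)
t=1.200: state=(5.603, 7.133, 8.359)
t=1.300: state=(7.035, 8.211, 10.888)
t=1.400: state=(7.620, 7.494, 13.706)
t=1.500: state=(6.800, 5.425, 14.797)
t=1.600: state=(5.271, 3.778, 13.870)
t=1.700: state=(4.058, 3.178, 12.132)
t=1.800: state=(3.522, 3.309, 10.458)
t=1.900: state=(3.585, 3.901, 9.221)
t=2.000: state=(4.119, 4.856, 8.631)
t=2.100: state=(5.016, 6.041, 8.902)
t=2.200: state=(6.064, 7.059, 10.159)
t=2.300: state=(6.819, 7.239, 12.041)
t=2.400: state=(6.789, 6.311, 13.486)
t=2.500: state=(5.993, 4.989, 13.644)
t=2.600: state=(5.003, 4.116, 12.747)
t=2.700: state=(4.327, 3.886, 11.493)
t=2.800: state=(4.124, 4.149, 10.384)
t=2.900: state=(4.349, 4.757, 9.704)
t=3.000: state=(4.901, 5.570, 9.635)
t=3.040: state=(5.180, 5.902, 9.803)

(x, y, z) = (5.180, 5.902, 9.803)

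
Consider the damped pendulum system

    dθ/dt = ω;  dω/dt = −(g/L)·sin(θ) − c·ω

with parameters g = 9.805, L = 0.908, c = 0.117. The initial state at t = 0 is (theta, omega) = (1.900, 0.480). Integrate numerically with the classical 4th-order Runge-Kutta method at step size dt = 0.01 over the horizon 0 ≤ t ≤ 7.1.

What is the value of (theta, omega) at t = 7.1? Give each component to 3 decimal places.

t=0.000: state=(1.900, 0.480)
step 1 (dt=0.01): k1=(0.480, -10.275), k2=(0.429, -10.260), k3=(0.429, -10.261), k4=(0.377, -10.248); state += dt/6·(k1+2k2+2k3+k4)
t=0.010: state=(1.904, 0.377)
t=0.020: state=(1.908, 0.275)
t=0.030: state=(1.910, 0.173)
continuing one RK4 step at a time; state shown every 25 steps (Δt=0.25):
t=0.250: state=(1.701, -2.084)
t=0.500: state=(0.860, -4.532)
t=0.750: state=(-0.397, -4.989)
t=1.000: state=(-1.399, -2.775)
t=1.250: state=(-1.750, -0.054)
t=1.500: state=(-1.432, 2.589)
t=1.750: state=(-0.494, 4.679)
t=2.000: state=(0.689, 4.271)
t=2.250: state=(1.466, 1.801)
t=2.500: state=(1.575, -0.910)
t=2.750: state=(1.022, -3.446)
t=3.000: state=(-0.035, -4.597)
t=3.250: state=(-1.041, -3.082)
t=3.500: state=(-1.487, -0.438)
t=3.750: state=(-1.262, 2.202)
t=4.000: state=(-0.438, 4.147)
t=4.250: state=(0.611, 3.782)
t=4.500: state=(1.288, 1.478)
t=4.750: state=(1.325, -1.167)
t=5.000: state=(0.732, -3.439)
t=5.250: state=(-0.248, -3.975)
t=5.500: state=(-1.055, -2.211)
t=5.750: state=(-1.291, 0.351)
t=6.000: state=(-0.893, 2.743)
t=6.250: state=(-0.024, 3.854)
t=6.500: state=(0.833, 2.662)
t=6.750: state=(1.208, 0.264)
t=7.000: state=(0.965, -2.151)
t=7.100: state=(0.709, -2.925)

(theta, omega) = (0.709, -2.925)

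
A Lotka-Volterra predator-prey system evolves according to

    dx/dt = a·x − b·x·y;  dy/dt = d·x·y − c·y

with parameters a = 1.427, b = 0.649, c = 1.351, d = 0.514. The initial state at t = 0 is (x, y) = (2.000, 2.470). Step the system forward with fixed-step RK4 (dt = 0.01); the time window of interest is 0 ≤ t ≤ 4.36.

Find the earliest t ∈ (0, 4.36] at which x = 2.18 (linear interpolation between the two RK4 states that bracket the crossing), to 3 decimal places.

t = 1.066

t=0.000: state=(2.000, 2.470)
step 1 (dt=0.01): k1=(-0.352, -0.798), k2=(-0.347, -0.799), k3=(-0.347, -0.799), k4=(-0.341, -0.800); state += dt/6·(k1+2k2+2k3+k4)
t=0.010: state=(1.997, 2.462)
t=0.020: state=(1.993, 2.454)
t=0.030: state=(1.990, 2.446)
continuing one RK4 step at a time; state shown every 20 steps (Δt=0.2):
t=0.200: state=(1.951, 2.309)
t=0.400: state=(1.943, 2.152)
t=0.600: state=(1.974, 2.008)
t=0.800: state=(2.040, 1.883)
t=1.000: state=(2.140, 1.781)
t=1.060: state=(2.176, 1.756)
next step: t=1.070: state=(2.183, 1.752) — x has crossed 2.18
linear interpolation between t=1.060 (2.17633) and t=1.070 (2.18262) → t≈1.066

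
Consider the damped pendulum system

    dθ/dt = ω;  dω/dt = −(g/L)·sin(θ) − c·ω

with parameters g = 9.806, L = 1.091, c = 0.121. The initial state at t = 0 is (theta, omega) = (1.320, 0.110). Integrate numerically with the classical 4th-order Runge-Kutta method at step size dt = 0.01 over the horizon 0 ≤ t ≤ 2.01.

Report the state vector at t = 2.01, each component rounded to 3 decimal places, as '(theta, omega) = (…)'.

t=0.000: state=(1.320, 0.110)
step 1 (dt=0.01): k1=(0.110, -8.720), k2=(0.066, -8.716), k3=(0.066, -8.716), k4=(0.023, -8.711); state += dt/6·(k1+2k2+2k3+k4)
t=0.010: state=(1.321, 0.023)
t=0.020: state=(1.320, -0.064)
t=0.030: state=(1.319, -0.151)
continuing one RK4 step at a time; state shown every 10 steps (Δt=0.1):
t=0.100: state=(1.288, -0.755)
t=0.200: state=(1.170, -1.589)
t=0.300: state=(0.972, -2.355)
t=0.400: state=(0.703, -2.992)
t=0.500: state=(0.381, -3.417)
t=0.600: state=(0.029, -3.558)
t=0.700: state=(-0.320, -3.385)
t=0.800: state=(-0.638, -2.931)
t=0.900: state=(-0.900, -2.272)
t=1.000: state=(-1.089, -1.494)
t=1.100: state=(-1.197, -0.661)
t=1.200: state=(-1.220, 0.185)
t=1.300: state=(-1.160, 1.014)
t=1.400: state=(-1.019, 1.796)
t=1.500: state=(-0.804, 2.482)
t=1.600: state=(-0.528, 3.005)
t=1.700: state=(-0.211, 3.292)
t=1.800: state=(0.121, 3.293)
t=1.900: state=(0.438, 3.005)
t=2.000: state=(0.714, 2.481)
t=2.010: state=(0.738, 2.418)

(theta, omega) = (0.738, 2.418)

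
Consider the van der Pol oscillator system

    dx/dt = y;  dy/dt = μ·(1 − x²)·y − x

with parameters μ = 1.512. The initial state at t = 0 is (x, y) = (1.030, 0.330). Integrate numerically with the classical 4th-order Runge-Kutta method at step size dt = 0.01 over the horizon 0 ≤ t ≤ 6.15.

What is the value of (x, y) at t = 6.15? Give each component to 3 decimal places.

t=0.000: state=(1.030, 0.330)
step 1 (dt=0.01): k1=(0.330, -1.060), k2=(0.325, -1.063), k3=(0.325, -1.063), k4=(0.319, -1.066); state += dt/6·(k1+2k2+2k3+k4)
t=0.010: state=(1.033, 0.319)
t=0.020: state=(1.036, 0.309)
t=0.030: state=(1.039, 0.298)
continuing one RK4 step at a time; state shown every 20 steps (Δt=0.2):
t=0.200: state=(1.074, 0.112)
t=0.400: state=(1.075, -0.104)
t=0.600: state=(1.033, -0.309)
t=0.800: state=(0.952, -0.510)
t=1.000: state=(0.829, -0.727)
t=1.200: state=(0.658, -0.991)
t=1.400: state=(0.426, -1.347)
t=1.600: state=(0.110, -1.842)
t=1.800: state=(-0.319, -2.455)
t=2.000: state=(-0.859, -2.851)
t=2.200: state=(-1.400, -2.379)
t=2.400: state=(-1.763, -1.228)
t=2.600: state=(-1.910, -0.329)
t=2.800: state=(-1.925, 0.118)
t=3.000: state=(-1.879, 0.317)
t=3.200: state=(-1.805, 0.417)
t=3.400: state=(-1.715, 0.483)
t=3.600: state=(-1.613, 0.542)
t=3.800: state=(-1.498, 0.607)
t=4.000: state=(-1.369, 0.688)
t=4.200: state=(-1.221, 0.795)
t=4.400: state=(-1.048, 0.947)
t=4.600: state=(-0.838, 1.170)
t=4.800: state=(-0.572, 1.512)
t=5.000: state=(-0.221, 2.035)
t=5.200: state=(0.255, 2.740)
t=5.400: state=(0.863, 3.233)
t=5.600: state=(1.472, 2.634)
t=5.800: state=(1.861, 1.244)
t=6.000: state=(2.002, 0.273)
t=6.150: state=(2.013, -0.081)

(x, y) = (2.013, -0.081)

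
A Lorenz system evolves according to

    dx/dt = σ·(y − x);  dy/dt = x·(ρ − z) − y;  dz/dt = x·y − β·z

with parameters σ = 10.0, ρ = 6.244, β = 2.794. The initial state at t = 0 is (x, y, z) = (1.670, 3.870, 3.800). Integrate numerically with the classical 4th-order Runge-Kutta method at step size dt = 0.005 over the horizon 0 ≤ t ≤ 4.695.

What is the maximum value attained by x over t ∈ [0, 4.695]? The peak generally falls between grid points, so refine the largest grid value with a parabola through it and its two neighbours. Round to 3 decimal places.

max x = 4.648

t=0.000: state=(1.670, 3.870, 3.800)
step 1 (dt=0.005): k1=(22.000, 0.211, -4.154), k2=(21.455, 0.363, -3.912), k3=(21.473, 0.359, -3.918), k4=(20.944, 0.507, -3.681); state += dt/6·(k1+2k2+2k3+k4)
t=0.005: state=(1.777, 3.872, 3.780)
t=0.010: state=(1.880, 3.875, 3.763)
t=0.015: state=(1.977, 3.880, 3.748)
continuing one RK4 step at a time; state shown every 40 steps (Δt=0.2):
t=0.200: state=(3.889, 4.489, 4.176)
t=0.400: state=(4.623, 4.740, 5.546)
t=0.600: state=(4.376, 4.069, 6.260)
t=0.800: state=(3.712, 3.424, 5.844)
t=1.000: state=(3.358, 3.297, 5.110)
t=1.200: state=(3.432, 3.550, 4.685)
t=1.400: state=(3.748, 3.923, 4.750)
t=1.600: state=(4.037, 4.131, 5.156)
t=1.800: state=(4.081, 4.034, 5.515)
t=2.000: state=(3.907, 3.799, 5.546)
t=2.200: state=(3.724, 3.661, 5.332)
t=2.400: state=(3.675, 3.687, 5.117)
t=2.600: state=(3.751, 3.807, 5.057)
t=2.800: state=(3.862, 3.909, 5.152)
t=3.000: state=(3.915, 3.919, 5.289)
t=3.200: state=(3.885, 3.856, 5.351)
t=3.400: state=(3.820, 3.790, 5.312)
t=3.600: state=(3.780, 3.772, 5.233)
t=3.800: state=(3.788, 3.801, 5.186)
t=4.000: state=(3.823, 3.842, 5.196)
t=4.200: state=(3.852, 3.860, 5.239)
t=4.400: state=(3.854, 3.848, 5.274)
t=4.600: state=(3.835, 3.824, 5.275)
t=4.695: state=(3.825, 3.816, 5.266)
largest grid value and its neighbours: x(0.440)=4.64809, x(0.445)=4.64828, x(0.450)=4.64782
parabola through these three points peaks at t≈0.444 with x≈4.64830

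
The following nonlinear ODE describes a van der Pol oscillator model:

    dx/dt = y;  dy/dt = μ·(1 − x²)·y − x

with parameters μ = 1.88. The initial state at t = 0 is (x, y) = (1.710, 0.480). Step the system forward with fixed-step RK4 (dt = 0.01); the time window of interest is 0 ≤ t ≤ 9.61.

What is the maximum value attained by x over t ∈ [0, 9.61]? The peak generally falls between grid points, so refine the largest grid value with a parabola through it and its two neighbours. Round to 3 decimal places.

max x = 2.019

t=0.000: state=(1.710, 0.480)
step 1 (dt=0.01): k1=(0.480, -3.446), k2=(0.463, -3.394), k3=(0.463, -3.394), k4=(0.446, -3.341); state += dt/6·(k1+2k2+2k3+k4)
t=0.010: state=(1.715, 0.446)
t=0.020: state=(1.719, 0.413)
t=0.030: state=(1.723, 0.381)
continuing one RK4 step at a time; state shown every 50 steps (Δt=0.5):
t=0.500: state=(1.691, -0.320)
t=1.000: state=(1.479, -0.511)
t=1.500: state=(1.173, -0.738)
t=2.000: state=(0.686, -1.321)
t=2.500: state=(-0.369, -3.189)
t=3.000: state=(-1.868, -1.352)
t=3.500: state=(-1.987, 0.248)
t=4.000: state=(-1.821, 0.383)
t=4.500: state=(-1.609, 0.468)
t=5.000: state=(-1.342, 0.616)
t=5.500: state=(-0.963, 0.956)
t=6.000: state=(-0.269, 2.043)
t=6.500: state=(1.266, 3.433)
t=7.000: state=(2.018, 0.073)
t=7.500: state=(1.910, -0.340)
t=8.000: state=(1.719, -0.423)
t=8.500: state=(1.483, -0.530)
t=9.000: state=(1.171, -0.747)
t=9.500: state=(0.678, -1.337)
t=9.610: state=(0.518, -1.596)
largest grid value and its neighbours: x(7.020)=2.01882, x(7.030)=2.01898, x(7.040)=2.01894
parabola through these three points peaks at t≈7.033 with x≈2.01899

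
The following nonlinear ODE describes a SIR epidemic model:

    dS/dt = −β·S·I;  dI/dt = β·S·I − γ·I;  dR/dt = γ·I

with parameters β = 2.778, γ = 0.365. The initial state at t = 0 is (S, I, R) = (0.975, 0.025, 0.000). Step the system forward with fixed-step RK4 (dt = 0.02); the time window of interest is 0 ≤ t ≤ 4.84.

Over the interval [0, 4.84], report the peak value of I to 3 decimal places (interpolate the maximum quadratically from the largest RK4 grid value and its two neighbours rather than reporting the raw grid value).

max I = 0.605

t=0.000: state=(0.975, 0.025, 0.000)
step 1 (dt=0.02): k1=(-0.068, 0.059, 0.009), k2=(-0.069, 0.060, 0.009), k3=(-0.069, 0.060, 0.009), k4=(-0.071, 0.061, 0.010); state += dt/6·(k1+2k2+2k3+k4)
t=0.020: state=(0.974, 0.026, 0.000)
t=0.040: state=(0.972, 0.027, 0.000)
t=0.060: state=(0.971, 0.029, 0.001)
continuing one RK4 step at a time; state shown every 10 steps (Δt=0.2):
t=0.200: state=(0.958, 0.040, 0.002)
t=0.400: state=(0.931, 0.063, 0.006)
t=0.600: state=(0.892, 0.097, 0.012)
t=0.800: state=(0.834, 0.145, 0.020)
t=1.000: state=(0.757, 0.210, 0.033)
t=1.200: state=(0.659, 0.290, 0.051)
t=1.400: state=(0.548, 0.377, 0.076)
t=1.600: state=(0.434, 0.460, 0.106)
t=1.800: state=(0.330, 0.528, 0.143)
t=2.000: state=(0.242, 0.575, 0.183)
t=2.200: state=(0.175, 0.599, 0.226)
t=2.400: state=(0.125, 0.605, 0.270)
t=2.600: state=(0.089, 0.597, 0.314)
t=2.800: state=(0.064, 0.579, 0.357)
t=3.000: state=(0.047, 0.555, 0.398)
t=3.200: state=(0.035, 0.527, 0.438)
t=3.400: state=(0.026, 0.499, 0.475)
t=3.600: state=(0.020, 0.469, 0.511)
t=3.800: state=(0.016, 0.441, 0.544)
t=4.000: state=(0.012, 0.413, 0.575)
t=4.200: state=(0.010, 0.386, 0.604)
t=4.400: state=(0.008, 0.361, 0.631)
t=4.600: state=(0.007, 0.337, 0.657)
t=4.800: state=(0.005, 0.314, 0.680)
t=4.840: state=(0.005, 0.310, 0.685)
largest grid value and its neighbours: I(2.360)=0.60525, I(2.380)=0.60525, I(2.400)=0.60511
parabola through these three points peaks at t≈2.370 with I≈0.60527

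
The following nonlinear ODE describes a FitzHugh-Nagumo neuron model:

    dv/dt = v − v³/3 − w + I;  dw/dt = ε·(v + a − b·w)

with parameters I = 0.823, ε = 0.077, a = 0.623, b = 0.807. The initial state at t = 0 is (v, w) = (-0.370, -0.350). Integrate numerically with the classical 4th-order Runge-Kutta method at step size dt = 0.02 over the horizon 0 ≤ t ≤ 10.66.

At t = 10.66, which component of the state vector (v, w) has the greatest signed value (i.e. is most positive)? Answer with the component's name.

t=0.000: state=(-0.370, -0.350)
step 1 (dt=0.02): k1=(0.820, 0.041), k2=(0.827, 0.042), k3=(0.827, 0.042), k4=(0.833, 0.042); state += dt/6·(k1+2k2+2k3+k4)
t=0.020: state=(-0.353, -0.349)
t=0.040: state=(-0.337, -0.348)
t=0.060: state=(-0.320, -0.347)
continuing one RK4 step at a time; state shown every 25 steps (Δt=0.5):
t=0.500: state=(0.146, -0.321)
t=1.000: state=(0.927, -0.268)
t=1.500: state=(1.690, -0.185)
t=2.000: state=(1.996, -0.084)
t=2.500: state=(2.044, 0.019)
t=3.000: state=(2.029, 0.119)
t=3.500: state=(2.000, 0.215)
t=4.000: state=(1.970, 0.308)
t=4.500: state=(1.938, 0.396)
t=5.000: state=(1.907, 0.480)
t=5.500: state=(1.876, 0.561)
t=6.000: state=(1.845, 0.638)
t=6.500: state=(1.813, 0.711)
t=7.000: state=(1.782, 0.781)
t=7.500: state=(1.751, 0.848)
t=8.000: state=(1.719, 0.911)
t=8.500: state=(1.688, 0.972)
t=9.000: state=(1.656, 1.029)
t=9.500: state=(1.624, 1.083)
t=10.000: state=(1.592, 1.135)
t=10.500: state=(1.559, 1.183)
t=10.660: state=(1.549, 1.198)
compare at T: v=1.549, w=1.198

largest component: v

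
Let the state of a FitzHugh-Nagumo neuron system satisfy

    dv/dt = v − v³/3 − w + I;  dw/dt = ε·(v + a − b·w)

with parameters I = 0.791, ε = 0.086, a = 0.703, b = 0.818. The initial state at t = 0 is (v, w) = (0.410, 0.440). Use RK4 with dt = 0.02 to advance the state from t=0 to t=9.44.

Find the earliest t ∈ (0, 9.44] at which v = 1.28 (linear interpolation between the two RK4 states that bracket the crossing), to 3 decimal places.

t = 0.973

t=0.000: state=(0.410, 0.440)
step 1 (dt=0.02): k1=(0.738, 0.065), k2=(0.743, 0.065), k3=(0.744, 0.065), k4=(0.749, 0.066); state += dt/6·(k1+2k2+2k3+k4)
t=0.020: state=(0.425, 0.441)
t=0.040: state=(0.440, 0.443)
t=0.060: state=(0.455, 0.444)
continuing one RK4 step at a time; state shown every 25 steps (Δt=0.5):
t=0.500: state=(0.840, 0.481)
t=0.960: state=(1.269, 0.534)
next step: t=0.980: state=(1.286, 0.537) — v has crossed 1.28
linear interpolation between t=0.960 (1.26888) and t=0.980 (1.28565) → t≈0.973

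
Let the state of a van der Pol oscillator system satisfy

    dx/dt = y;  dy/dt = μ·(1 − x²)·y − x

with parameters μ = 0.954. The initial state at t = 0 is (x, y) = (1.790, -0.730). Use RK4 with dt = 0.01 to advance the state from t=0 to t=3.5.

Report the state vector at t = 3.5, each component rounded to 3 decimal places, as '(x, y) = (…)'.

t=0.000: state=(1.790, -0.730)
step 1 (dt=0.01): k1=(-0.730, -0.255), k2=(-0.731, -0.258), k3=(-0.731, -0.258), k4=(-0.733, -0.261); state += dt/6·(k1+2k2+2k3+k4)
t=0.010: state=(1.783, -0.733)
t=0.020: state=(1.775, -0.735)
t=0.030: state=(1.768, -0.738)
continuing one RK4 step at a time; state shown every 20 steps (Δt=0.2):
t=0.200: state=(1.638, -0.792)
t=0.400: state=(1.472, -0.878)
t=0.600: state=(1.285, -0.993)
t=0.800: state=(1.072, -1.149)
t=1.000: state=(0.822, -1.363)
t=1.200: state=(0.521, -1.653)
t=1.400: state=(0.154, -2.028)
t=1.600: state=(-0.292, -2.433)
t=1.800: state=(-0.807, -2.656)
t=2.000: state=(-1.320, -2.367)
t=2.200: state=(-1.718, -1.559)
t=2.400: state=(-1.940, -0.693)
t=2.600: state=(-2.014, -0.092)
t=2.800: state=(-1.994, 0.254)
t=3.000: state=(-1.922, 0.451)
t=3.200: state=(-1.818, 0.578)
t=3.400: state=(-1.692, 0.680)
t=3.500: state=(-1.622, 0.728)

(x, y) = (-1.622, 0.728)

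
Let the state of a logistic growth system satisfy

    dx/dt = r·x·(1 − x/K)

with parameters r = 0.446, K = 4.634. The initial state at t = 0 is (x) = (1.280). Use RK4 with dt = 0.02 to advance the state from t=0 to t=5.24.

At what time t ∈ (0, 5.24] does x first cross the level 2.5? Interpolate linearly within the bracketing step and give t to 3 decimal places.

t = 2.515

t=0.000: state=(1.280)
step 1 (dt=0.02): k1=(0.413), k2=(0.414), k3=(0.414), k4=(0.415); state += dt/6·(k1+2k2+2k3+k4)
t=0.020: state=(1.288)
t=0.040: state=(1.297)
t=0.060: state=(1.305)
continuing one RK4 step at a time; state shown every 10 steps (Δt=0.2):
t=0.200: state=(1.364)
t=0.400: state=(1.452)
t=0.600: state=(1.542)
t=0.800: state=(1.635)
t=1.000: state=(1.731)
t=1.200: state=(1.828)
t=1.400: state=(1.928)
t=1.600: state=(2.029)
t=1.800: state=(2.131)
t=2.000: state=(2.234)
t=2.200: state=(2.338)
t=2.400: state=(2.441)
t=2.500: state=(2.492)
next step: t=2.520: state=(2.503) — x has crossed 2.5
linear interpolation between t=2.500 (2.49242) and t=2.520 (2.50269) → t≈2.515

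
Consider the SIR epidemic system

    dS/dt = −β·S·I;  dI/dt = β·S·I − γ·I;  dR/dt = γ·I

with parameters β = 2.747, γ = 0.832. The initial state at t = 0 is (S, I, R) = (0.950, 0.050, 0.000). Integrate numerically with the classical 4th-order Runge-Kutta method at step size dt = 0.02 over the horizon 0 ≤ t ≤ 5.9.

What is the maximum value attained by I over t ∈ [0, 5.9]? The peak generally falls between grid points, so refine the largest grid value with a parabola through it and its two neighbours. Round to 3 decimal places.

t=0.000: state=(0.950, 0.050, 0.000)
step 1 (dt=0.02): k1=(-0.130, 0.089, 0.042), k2=(-0.133, 0.090, 0.042), k3=(-0.133, 0.090, 0.042), k4=(-0.135, 0.092, 0.043); state += dt/6·(k1+2k2+2k3+k4)
t=0.020: state=(0.947, 0.052, 0.001)
t=0.040: state=(0.945, 0.054, 0.002)
t=0.060: state=(0.942, 0.056, 0.003)
continuing one RK4 step at a time; state shown every 10 steps (Δt=0.2):
t=0.200: state=(0.919, 0.071, 0.010)
t=0.400: state=(0.878, 0.098, 0.024)
t=0.600: state=(0.824, 0.133, 0.043)
t=0.800: state=(0.758, 0.174, 0.068)
t=1.000: state=(0.680, 0.219, 0.101)
t=1.200: state=(0.596, 0.263, 0.141)
t=1.400: state=(0.510, 0.301, 0.188)
t=1.600: state=(0.429, 0.330, 0.241)
t=1.800: state=(0.356, 0.347, 0.297)
t=2.000: state=(0.294, 0.351, 0.356)
t=2.200: state=(0.242, 0.344, 0.414)
t=2.400: state=(0.201, 0.329, 0.470)
t=2.600: state=(0.169, 0.308, 0.523)
t=2.800: state=(0.144, 0.284, 0.572)
t=3.000: state=(0.124, 0.259, 0.617)
t=3.200: state=(0.108, 0.234, 0.658)
t=3.400: state=(0.096, 0.209, 0.695)
t=3.600: state=(0.086, 0.186, 0.728)
t=3.800: state=(0.078, 0.165, 0.757)
t=4.000: state=(0.072, 0.145, 0.783)
t=4.200: state=(0.066, 0.128, 0.806)
t=4.400: state=(0.062, 0.112, 0.826)
t=4.600: state=(0.059, 0.098, 0.843)
t=4.800: state=(0.056, 0.086, 0.858)
t=5.000: state=(0.053, 0.075, 0.872)
t=5.200: state=(0.051, 0.065, 0.883)
t=5.400: state=(0.050, 0.057, 0.893)
t=5.600: state=(0.048, 0.049, 0.902)
t=5.800: state=(0.047, 0.043, 0.910)
t=5.900: state=(0.047, 0.040, 0.913)
largest grid value and its neighbours: I(1.940)=0.35079, I(1.960)=0.35089, I(1.980)=0.35087
parabola through these three points peaks at t≈1.968 with I≈0.35090

max I = 0.351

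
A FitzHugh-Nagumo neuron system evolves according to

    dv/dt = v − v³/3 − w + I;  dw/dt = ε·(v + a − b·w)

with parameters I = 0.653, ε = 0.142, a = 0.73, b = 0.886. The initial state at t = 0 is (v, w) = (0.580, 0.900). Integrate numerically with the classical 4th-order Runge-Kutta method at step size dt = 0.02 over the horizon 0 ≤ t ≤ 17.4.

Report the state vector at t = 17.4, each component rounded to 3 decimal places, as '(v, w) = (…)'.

(v, w) = (-1.203, -0.082)

t=0.000: state=(0.580, 0.900)
step 1 (dt=0.02): k1=(0.268, 0.073), k2=(0.269, 0.073), k3=(0.269, 0.073), k4=(0.270, 0.073); state += dt/6·(k1+2k2+2k3+k4)
t=0.020: state=(0.585, 0.901)
t=0.040: state=(0.591, 0.903)
t=0.060: state=(0.596, 0.904)
continuing one RK4 step at a time; state shown every 50 steps (Δt=1):
t=1.000: state=(0.885, 0.989)
t=2.000: state=(1.152, 1.107)
t=3.000: state=(1.249, 1.236)
t=4.000: state=(1.212, 1.352)
t=5.000: state=(1.102, 1.445)
t=6.000: state=(0.940, 1.508)
t=7.000: state=(0.703, 1.537)
t=8.000: state=(0.286, 1.522)
t=9.000: state=(-0.648, 1.422)
t=10.000: state=(-1.751, 1.179)
t=11.000: state=(-1.866, 0.890)
t=12.000: state=(-1.775, 0.639)
t=13.000: state=(-1.670, 0.431)
t=14.000: state=(-1.566, 0.262)
t=15.000: state=(-1.461, 0.127)
t=16.000: state=(-1.356, 0.021)
t=17.000: state=(-1.248, -0.057)
t=17.400: state=(-1.203, -0.082)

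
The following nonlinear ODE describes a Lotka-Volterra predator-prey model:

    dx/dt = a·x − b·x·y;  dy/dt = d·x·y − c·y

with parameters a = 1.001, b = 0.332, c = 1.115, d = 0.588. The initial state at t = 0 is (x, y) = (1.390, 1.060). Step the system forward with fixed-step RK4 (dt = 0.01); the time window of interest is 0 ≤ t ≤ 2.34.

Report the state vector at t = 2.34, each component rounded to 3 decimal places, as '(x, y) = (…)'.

t=0.000: state=(1.390, 1.060)
step 1 (dt=0.01): k1=(0.902, -0.316), k2=(0.906, -0.312), k3=(0.906, -0.312), k4=(0.910, -0.309); state += dt/6·(k1+2k2+2k3+k4)
t=0.010: state=(1.399, 1.057)
t=0.020: state=(1.408, 1.054)
t=0.030: state=(1.417, 1.051)
continuing one RK4 step at a time; state shown every 10 steps (Δt=0.1):
t=0.100: state=(1.484, 1.032)
t=0.200: state=(1.586, 1.010)
t=0.300: state=(1.695, 0.995)
t=0.400: state=(1.813, 0.987)
t=0.500: state=(1.939, 0.985)
t=0.600: state=(2.074, 0.992)
t=0.700: state=(2.218, 1.006)
t=0.800: state=(2.370, 1.030)
t=0.900: state=(2.530, 1.064)
t=1.000: state=(2.698, 1.110)
t=1.100: state=(2.871, 1.170)
t=1.200: state=(3.049, 1.245)
t=1.300: state=(3.228, 1.339)
t=1.400: state=(3.407, 1.456)
t=1.500: state=(3.579, 1.599)
t=1.600: state=(3.741, 1.774)
t=1.700: state=(3.885, 1.986)
t=1.800: state=(4.004, 2.241)
t=1.900: state=(4.088, 2.543)
t=2.000: state=(4.129, 2.897)
t=2.100: state=(4.118, 3.304)
t=2.200: state=(4.048, 3.758)
t=2.300: state=(3.918, 4.250)
t=2.340: state=(3.849, 4.453)

(x, y) = (3.849, 4.453)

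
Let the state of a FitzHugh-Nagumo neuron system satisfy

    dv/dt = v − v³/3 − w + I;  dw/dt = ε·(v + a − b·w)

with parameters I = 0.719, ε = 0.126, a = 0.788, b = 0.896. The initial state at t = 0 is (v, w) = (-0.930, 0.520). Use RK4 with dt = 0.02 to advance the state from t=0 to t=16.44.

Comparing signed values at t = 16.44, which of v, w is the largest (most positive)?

t=0.000: state=(-0.930, 0.520)
step 1 (dt=0.02): k1=(-0.463, -0.077), k2=(-0.463, -0.077), k3=(-0.463, -0.077), k4=(-0.463, -0.078); state += dt/6·(k1+2k2+2k3+k4)
t=0.020: state=(-0.939, 0.518)
t=0.040: state=(-0.948, 0.517)
t=0.060: state=(-0.958, 0.515)
continuing one RK4 step at a time; state shown every 50 steps (Δt=1):
t=1.000: state=(-1.316, 0.422)
t=2.000: state=(-1.444, 0.304)
t=3.000: state=(-1.419, 0.194)
t=4.000: state=(-1.346, 0.102)
t=5.000: state=(-1.257, 0.030)
t=6.000: state=(-1.159, -0.023)
t=7.000: state=(-1.052, -0.058)
t=8.000: state=(-0.929, -0.076)
t=9.000: state=(-0.778, -0.076)
t=10.000: state=(-0.563, -0.055)
t=11.000: state=(-0.182, -0.002)
t=12.000: state=(0.656, 0.115)
t=13.000: state=(1.661, 0.343)
t=14.000: state=(1.804, 0.612)
t=15.000: state=(1.718, 0.851)
t=16.000: state=(1.609, 1.052)
t=16.440: state=(1.559, 1.129)
compare at T: v=1.559, w=1.129

largest component: v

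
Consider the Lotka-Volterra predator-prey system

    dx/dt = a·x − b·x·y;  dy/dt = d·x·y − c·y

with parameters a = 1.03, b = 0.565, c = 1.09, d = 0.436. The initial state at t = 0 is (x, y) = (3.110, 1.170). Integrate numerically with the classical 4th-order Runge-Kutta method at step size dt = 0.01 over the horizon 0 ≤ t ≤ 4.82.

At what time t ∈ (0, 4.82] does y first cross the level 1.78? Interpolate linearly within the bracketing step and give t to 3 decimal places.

t = 0.915

t=0.000: state=(3.110, 1.170)
step 1 (dt=0.01): k1=(1.147, 0.311), k2=(1.147, 0.315), k3=(1.147, 0.315), k4=(1.146, 0.318); state += dt/6·(k1+2k2+2k3+k4)
t=0.010: state=(3.121, 1.173)
t=0.020: state=(3.133, 1.176)
t=0.030: state=(3.144, 1.180)
continuing one RK4 step at a time; state shown every 20 steps (Δt=0.2):
t=0.200: state=(3.335, 1.246)
t=0.400: state=(3.539, 1.353)
t=0.600: state=(3.704, 1.492)
t=0.800: state=(3.809, 1.666)
t=0.910: state=(3.834, 1.775)
next step: t=0.920: state=(3.834, 1.785) — y has crossed 1.78
linear interpolation between t=0.910 (1.77483) and t=0.920 (1.78518) → t≈0.915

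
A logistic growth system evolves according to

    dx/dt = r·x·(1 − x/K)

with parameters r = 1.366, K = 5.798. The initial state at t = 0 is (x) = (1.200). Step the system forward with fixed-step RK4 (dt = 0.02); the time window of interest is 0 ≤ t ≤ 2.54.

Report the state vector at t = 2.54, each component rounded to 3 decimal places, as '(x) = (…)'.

(x) = (5.180)

t=0.000: state=(1.200)
step 1 (dt=0.02): k1=(1.300), k2=(1.310), k3=(1.310), k4=(1.321); state += dt/6·(k1+2k2+2k3+k4)
t=0.020: state=(1.226)
t=0.040: state=(1.253)
t=0.060: state=(1.280)
continuing one RK4 step at a time; state shown every 5 steps (Δt=0.1):
t=0.100: state=(1.335)
t=0.200: state=(1.481)
t=0.300: state=(1.636)
t=0.400: state=(1.801)
t=0.500: state=(1.975)
t=0.600: state=(2.157)
t=0.700: state=(2.345)
t=0.800: state=(2.538)
t=0.900: state=(2.734)
t=1.000: state=(2.932)
t=1.100: state=(3.129)
t=1.200: state=(3.325)
t=1.300: state=(3.516)
t=1.400: state=(3.702)
t=1.500: state=(3.881)
t=1.600: state=(4.053)
t=1.700: state=(4.215)
t=1.800: state=(4.367)
t=1.900: state=(4.509)
t=2.000: state=(4.641)
t=2.100: state=(4.762)
t=2.200: state=(4.873)
t=2.300: state=(4.974)
t=2.400: state=(5.066)
t=2.500: state=(5.149)
t=2.540: state=(5.180)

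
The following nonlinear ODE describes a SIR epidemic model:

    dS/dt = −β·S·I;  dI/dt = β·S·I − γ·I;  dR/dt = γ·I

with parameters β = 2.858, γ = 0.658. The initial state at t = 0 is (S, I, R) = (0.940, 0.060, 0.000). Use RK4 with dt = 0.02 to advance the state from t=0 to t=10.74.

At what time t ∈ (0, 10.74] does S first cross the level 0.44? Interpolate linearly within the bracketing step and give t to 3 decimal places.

t=0.000: state=(0.940, 0.060, 0.000)
step 1 (dt=0.02): k1=(-0.161, 0.122, 0.039), k2=(-0.164, 0.124, 0.040), k3=(-0.164, 0.124, 0.040), k4=(-0.167, 0.126, 0.041); state += dt/6·(k1+2k2+2k3+k4)
t=0.020: state=(0.937, 0.062, 0.001)
t=0.040: state=(0.933, 0.065, 0.002)
t=0.060: state=(0.930, 0.068, 0.003)
continuing one RK4 step at a time; state shown every 25 steps (Δt=0.5):
t=0.500: state=(0.814, 0.153, 0.033)
t=1.000: state=(0.590, 0.303, 0.107)
t=1.280: state=(0.448, 0.381, 0.171)
next step: t=1.300: state=(0.438, 0.386, 0.176) — S has crossed 0.44
linear interpolation between t=1.280 (0.44782) and t=1.300 (0.43810) → t≈1.296

t = 1.296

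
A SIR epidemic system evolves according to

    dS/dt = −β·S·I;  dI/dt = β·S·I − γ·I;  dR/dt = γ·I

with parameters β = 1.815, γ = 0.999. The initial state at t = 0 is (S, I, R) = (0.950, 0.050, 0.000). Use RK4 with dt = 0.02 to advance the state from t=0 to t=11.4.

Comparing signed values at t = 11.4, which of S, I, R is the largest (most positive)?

t=0.000: state=(0.950, 0.050, 0.000)
step 1 (dt=0.02): k1=(-0.086, 0.036, 0.050), k2=(-0.087, 0.036, 0.050), k3=(-0.087, 0.036, 0.050), k4=(-0.087, 0.037, 0.051); state += dt/6·(k1+2k2+2k3+k4)
t=0.020: state=(0.948, 0.051, 0.001)
t=0.040: state=(0.947, 0.051, 0.002)
t=0.060: state=(0.945, 0.052, 0.003)
continuing one RK4 step at a time; state shown every 25 steps (Δt=0.5):
t=0.500: state=(0.900, 0.070, 0.030)
t=1.000: state=(0.835, 0.094, 0.071)
t=1.500: state=(0.759, 0.117, 0.124)
t=2.000: state=(0.676, 0.137, 0.187)
t=2.500: state=(0.594, 0.148, 0.259)
t=3.000: state=(0.519, 0.148, 0.333)
t=3.500: state=(0.455, 0.140, 0.405)
t=4.000: state=(0.403, 0.125, 0.472)
t=4.500: state=(0.363, 0.107, 0.530)
t=5.000: state=(0.332, 0.089, 0.579)
t=5.500: state=(0.308, 0.072, 0.619)
t=6.000: state=(0.291, 0.058, 0.652)
t=6.500: state=(0.278, 0.045, 0.677)
t=7.000: state=(0.268, 0.035, 0.697)
t=7.500: state=(0.260, 0.027, 0.713)
t=8.000: state=(0.255, 0.021, 0.725)
t=8.500: state=(0.251, 0.016, 0.734)
t=9.000: state=(0.247, 0.012, 0.741)
t=9.500: state=(0.245, 0.009, 0.746)
t=10.000: state=(0.243, 0.007, 0.750)
t=10.500: state=(0.242, 0.005, 0.753)
t=11.000: state=(0.241, 0.004, 0.755)
t=11.400: state=(0.240, 0.003, 0.757)
compare at T: S=0.240, I=0.003, R=0.757

largest component: R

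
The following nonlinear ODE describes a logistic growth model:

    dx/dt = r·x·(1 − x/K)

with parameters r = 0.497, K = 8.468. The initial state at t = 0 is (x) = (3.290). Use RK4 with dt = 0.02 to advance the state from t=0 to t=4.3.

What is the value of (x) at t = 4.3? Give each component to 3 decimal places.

(x) = (7.142)

t=0.000: state=(3.290)
step 1 (dt=0.02): k1=(1.000), k2=(1.001), k3=(1.001), k4=(1.002); state += dt/6·(k1+2k2+2k3+k4)
t=0.020: state=(3.310)
t=0.040: state=(3.330)
t=0.060: state=(3.350)
continuing one RK4 step at a time; state shown every 10 steps (Δt=0.2):
t=0.200: state=(3.492)
t=0.400: state=(3.698)
t=0.600: state=(3.906)
t=0.800: state=(4.116)
t=1.000: state=(4.326)
t=1.200: state=(4.536)
t=1.400: state=(4.744)
t=1.600: state=(4.950)
t=1.800: state=(5.153)
t=2.000: state=(5.351)
t=2.200: state=(5.544)
t=2.400: state=(5.731)
t=2.600: state=(5.912)
t=2.800: state=(6.086)
t=3.000: state=(6.252)
t=3.200: state=(6.411)
t=3.400: state=(6.562)
t=3.600: state=(6.705)
t=3.800: state=(6.840)
t=4.000: state=(6.966)
t=4.200: state=(7.085)
t=4.300: state=(7.142)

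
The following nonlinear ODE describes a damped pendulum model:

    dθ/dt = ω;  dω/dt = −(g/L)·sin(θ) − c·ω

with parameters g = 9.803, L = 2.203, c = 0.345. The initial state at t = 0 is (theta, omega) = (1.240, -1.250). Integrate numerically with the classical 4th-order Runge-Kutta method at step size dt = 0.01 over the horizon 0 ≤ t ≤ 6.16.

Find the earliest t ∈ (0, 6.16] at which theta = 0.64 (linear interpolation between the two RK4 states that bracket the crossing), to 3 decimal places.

t=0.000: state=(1.240, -1.250)
step 1 (dt=0.01): k1=(-1.250, -3.777), k2=(-1.269, -3.762), k3=(-1.269, -3.762), k4=(-1.288, -3.746); state += dt/6·(k1+2k2+2k3+k4)
t=0.010: state=(1.227, -1.288)
t=0.020: state=(1.214, -1.325)
t=0.030: state=(1.201, -1.362)
continuing one RK4 step at a time; state shown every 20 steps (Δt=0.2):
t=0.200: state=(0.919, -1.926)
t=0.330: state=(0.647, -2.240)
next step: t=0.340: state=(0.625, -2.259) — theta has crossed 0.64
linear interpolation between t=0.330 (0.64734) and t=0.340 (0.62485) → t≈0.333

t = 0.333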